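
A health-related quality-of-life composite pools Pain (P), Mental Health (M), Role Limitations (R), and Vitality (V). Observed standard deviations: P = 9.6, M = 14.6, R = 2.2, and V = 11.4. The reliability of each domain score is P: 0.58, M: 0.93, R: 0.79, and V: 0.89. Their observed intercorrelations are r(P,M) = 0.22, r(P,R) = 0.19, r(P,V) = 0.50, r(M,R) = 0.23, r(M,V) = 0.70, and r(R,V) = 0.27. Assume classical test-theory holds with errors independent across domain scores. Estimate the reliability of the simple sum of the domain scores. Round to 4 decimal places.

Var(P+M+R+V) = 9.6² + 14.6² + 2.2² + 11.4² + 2·[9.6·14.6·0.22 + 9.6·2.2·0.19 + 9.6·11.4·0.50 + 14.6·2.2·0.23 + 14.6·11.4·0.70 + 2.2·11.4·0.27] = 440.12 + 440.47 = 880.59.
Because errors are independent across components, Cov(Tᵢ,Tⱼ) = Cov(Xᵢ,Xⱼ); the off-diagonal part of the true-score variance is the same as above.
True-score variance = [9.6²·0.58 + 14.6²·0.93 + 2.2²·0.79 + 11.4²·0.89] + 440.47 = 371.18 + 440.47 = 811.65.
Reliability = 811.65 / 880.59 = 0.9217.

0.9217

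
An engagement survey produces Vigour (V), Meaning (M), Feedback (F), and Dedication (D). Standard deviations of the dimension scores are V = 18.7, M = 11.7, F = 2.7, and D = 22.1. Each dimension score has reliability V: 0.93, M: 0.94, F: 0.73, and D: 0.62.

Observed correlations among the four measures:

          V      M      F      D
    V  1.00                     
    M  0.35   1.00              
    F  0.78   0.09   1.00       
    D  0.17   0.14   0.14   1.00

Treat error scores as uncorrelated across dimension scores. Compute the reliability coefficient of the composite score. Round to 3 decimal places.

Var(V+M+F+D) = 18.7² + 11.7² + 2.7² + 22.1² + 2·[18.7·11.7·0.35 + 18.7·2.7·0.78 + 18.7·22.1·0.17 + 11.7·2.7·0.09 + 11.7·22.1·0.14 + 2.7·22.1·0.14] = 982.28 + 467.223 = 1449.5.
With uncorrelated errors the cross-covariances are all true-score covariance, so they carry over unchanged; only the diagonal terms shrink to ρᵢσᵢ².
True-score variance = [18.7²·0.93 + 11.7²·0.94 + 2.7²·0.73 + 22.1²·0.62] + 467.223 = 762.024 + 467.223 = 1229.25.
Reliability = 1229.25 / 1449.5 = 0.848.

0.848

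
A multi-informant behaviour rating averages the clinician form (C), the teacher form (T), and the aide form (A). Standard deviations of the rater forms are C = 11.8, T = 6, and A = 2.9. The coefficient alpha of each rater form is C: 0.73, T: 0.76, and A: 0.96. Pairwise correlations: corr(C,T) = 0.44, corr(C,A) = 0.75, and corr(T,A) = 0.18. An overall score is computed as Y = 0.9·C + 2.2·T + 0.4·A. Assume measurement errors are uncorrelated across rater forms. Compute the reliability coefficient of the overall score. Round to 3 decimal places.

0.834

Var(Y) = 0.9²·11.8² + 2.2²·6² + 0.4²·2.9² + 2·[1.98·11.8·6·0.44 + 0.36·11.8·2.9·0.75 + 0.88·6·2.9·0.18] = 288.37 + 147.353 = 435.723.
Because errors are independent across components, Cov(Tᵢ,Tⱼ) = Cov(Xᵢ,Xⱼ); the off-diagonal part of the true-score variance is the same as above.
True-score variance = [0.9²·11.8²·0.73 + 2.2²·6²·0.76 + 0.4²·2.9²·0.96] + 147.353 = 216.047 + 147.353 = 363.4.
Reliability = 363.4 / 435.723 = 0.834.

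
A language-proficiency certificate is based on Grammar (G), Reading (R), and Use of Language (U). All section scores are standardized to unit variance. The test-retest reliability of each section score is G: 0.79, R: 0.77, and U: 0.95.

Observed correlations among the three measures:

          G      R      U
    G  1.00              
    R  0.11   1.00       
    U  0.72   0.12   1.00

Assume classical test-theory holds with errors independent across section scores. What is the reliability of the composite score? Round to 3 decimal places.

Var(G+R+U) = 3 + 2·[0.11 + 0.72 + 0.12] = 3 + 1.9 = 4.9.
With uncorrelated errors the cross-covariances are all true-score covariance, so they carry over unchanged; only the diagonal terms shrink to ρᵢσᵢ².
True-score variance = [0.79 + 0.77 + 0.95] + 1.9 = 2.51 + 1.9 = 4.41.
Reliability = 4.41 / 4.9 = 0.900.

0.900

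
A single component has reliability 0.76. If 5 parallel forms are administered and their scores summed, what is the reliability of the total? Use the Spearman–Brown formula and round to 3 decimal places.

0.941

ρ_k = kρ / (1 + (k−1)ρ) = 5·0.76 / (1 + 4·0.76) = 3.800 / 4.040 = 0.941.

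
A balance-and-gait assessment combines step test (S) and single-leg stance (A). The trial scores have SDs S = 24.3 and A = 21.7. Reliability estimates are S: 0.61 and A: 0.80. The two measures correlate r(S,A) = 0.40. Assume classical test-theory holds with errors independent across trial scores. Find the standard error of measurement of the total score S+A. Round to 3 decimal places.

18.013

Var(total) = 1061.38 + 421.848 = 1483.23.
True-score variance = 736.911 + 421.848 = 1158.76, so reliability = 0.7812.
Error variance = 1483.23 − 1158.76 = 324.469; SEM = √324.469 = 18.013.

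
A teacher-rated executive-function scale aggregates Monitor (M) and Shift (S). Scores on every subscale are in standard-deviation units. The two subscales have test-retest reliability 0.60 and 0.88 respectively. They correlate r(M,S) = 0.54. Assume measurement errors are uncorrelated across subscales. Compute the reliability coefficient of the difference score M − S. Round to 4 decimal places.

Var(M−S) = 1 + 1 − 2·0.54 = 2 − 1.08 = 0.92.
Because errors are independent across components, Cov(Tᵢ,Tⱼ) = Cov(Xᵢ,Xⱼ); the off-diagonal part of the true-score variance is the same as above.
True-score variance = [0.60 + 0.88] − 1.08 = 1.48 − 1.08 = 0.4.
Reliability = 0.4 / 0.92 = 0.4348.

0.4348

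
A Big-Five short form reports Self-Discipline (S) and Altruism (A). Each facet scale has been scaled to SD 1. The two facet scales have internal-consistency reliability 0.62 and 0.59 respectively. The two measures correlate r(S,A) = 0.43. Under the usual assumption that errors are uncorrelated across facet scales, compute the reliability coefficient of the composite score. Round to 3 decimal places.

Var(S+A) = 2 + 2·[0.43] = 2 + 0.86 = 2.86.
Because errors are independent across components, Cov(Tᵢ,Tⱼ) = Cov(Xᵢ,Xⱼ); the off-diagonal part of the true-score variance is the same as above.
True-score variance = [0.62 + 0.59] + 0.86 = 1.21 + 0.86 = 2.07.
Reliability = 2.07 / 2.86 = 0.724.

0.724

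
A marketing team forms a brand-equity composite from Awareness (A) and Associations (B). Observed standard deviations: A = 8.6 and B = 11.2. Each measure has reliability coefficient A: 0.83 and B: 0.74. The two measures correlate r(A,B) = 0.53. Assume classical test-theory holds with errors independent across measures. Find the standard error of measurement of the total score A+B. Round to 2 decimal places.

6.72

Var(total) = 199.4 + 102.099 = 301.499.
True-score variance = 154.212 + 102.099 = 256.312, so reliability = 0.8501.
Error variance = 301.499 − 256.312 = 45.1876; SEM = √45.1876 = 6.72.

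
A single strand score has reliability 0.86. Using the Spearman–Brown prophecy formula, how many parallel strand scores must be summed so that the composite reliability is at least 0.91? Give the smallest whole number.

2

k ≥ ρ*(1−ρ₁)/(ρ₁(1−ρ*)) = 0.91·0.14 / (0.86·0.09) = 1.646.
Smallest integer k = 2.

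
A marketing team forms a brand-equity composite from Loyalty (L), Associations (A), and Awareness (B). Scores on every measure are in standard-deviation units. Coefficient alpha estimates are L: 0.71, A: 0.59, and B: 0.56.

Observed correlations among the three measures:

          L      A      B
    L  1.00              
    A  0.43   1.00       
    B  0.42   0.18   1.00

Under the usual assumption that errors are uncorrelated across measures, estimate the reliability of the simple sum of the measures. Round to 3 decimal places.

Var(L+A+B) = 3 + 2·[0.43 + 0.42 + 0.18] = 3 + 2.06 = 5.06.
Because errors are independent across components, Cov(Tᵢ,Tⱼ) = Cov(Xᵢ,Xⱼ); the off-diagonal part of the true-score variance is the same as above.
True-score variance = [0.71 + 0.59 + 0.56] + 2.06 = 1.86 + 2.06 = 3.92.
Reliability = 3.92 / 5.06 = 0.775.

0.775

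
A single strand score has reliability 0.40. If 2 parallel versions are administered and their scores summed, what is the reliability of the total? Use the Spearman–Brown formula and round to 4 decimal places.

0.5714

ρ_k = kρ / (1 + (k−1)ρ) = 2·0.40 / (1 + 1·0.40) = 0.800 / 1.400 = 0.5714.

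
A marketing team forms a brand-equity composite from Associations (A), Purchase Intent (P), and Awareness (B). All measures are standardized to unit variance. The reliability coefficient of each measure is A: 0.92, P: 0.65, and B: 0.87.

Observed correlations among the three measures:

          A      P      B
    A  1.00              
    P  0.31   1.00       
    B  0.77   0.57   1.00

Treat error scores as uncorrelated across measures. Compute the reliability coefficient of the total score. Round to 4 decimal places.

Var(A+P+B) = 3 + 2·[0.31 + 0.77 + 0.57] = 3 + 3.3 = 6.3.
Because errors are independent across components, Cov(Tᵢ,Tⱼ) = Cov(Xᵢ,Xⱼ); the off-diagonal part of the true-score variance is the same as above.
True-score variance = [0.92 + 0.65 + 0.87] + 3.3 = 2.44 + 3.3 = 5.74.
Reliability = 5.74 / 6.3 = 0.9111.

0.9111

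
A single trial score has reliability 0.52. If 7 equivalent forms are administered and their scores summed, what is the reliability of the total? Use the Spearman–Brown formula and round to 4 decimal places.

ρ_k = kρ / (1 + (k−1)ρ) = 7·0.52 / (1 + 6·0.52) = 3.640 / 4.120 = 0.8835.

0.8835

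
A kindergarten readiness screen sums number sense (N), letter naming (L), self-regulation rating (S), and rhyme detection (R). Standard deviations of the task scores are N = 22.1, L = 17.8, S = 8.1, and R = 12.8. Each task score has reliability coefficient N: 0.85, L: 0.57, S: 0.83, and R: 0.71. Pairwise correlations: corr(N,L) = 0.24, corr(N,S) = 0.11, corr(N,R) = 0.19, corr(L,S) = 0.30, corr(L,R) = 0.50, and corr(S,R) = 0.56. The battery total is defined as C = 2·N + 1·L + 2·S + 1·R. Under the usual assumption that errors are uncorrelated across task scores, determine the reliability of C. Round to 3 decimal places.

Var(C) = 2²·22.1² + 17.8² + 2²·8.1² + 12.8² + 2·[2·22.1·17.8·0.24 + 4·22.1·8.1·0.11 + 2·22.1·12.8·0.19 + 2·17.8·8.1·0.30 + 17.8·12.8·0.50 + 2·8.1·12.8·0.56] = 2696.76 + 1383.26 = 4080.02.
Because errors are independent across components, Cov(Tᵢ,Tⱼ) = Cov(Xᵢ,Xⱼ); the off-diagonal part of the true-score variance is the same as above.
True-score variance = [2²·22.1²·0.85 + 17.8²·0.57 + 2²·8.1²·0.83 + 12.8²·0.71] + 1383.26 = 2175.34 + 1383.26 = 3558.61.
Reliability = 3558.61 / 4080.02 = 0.872.

0.872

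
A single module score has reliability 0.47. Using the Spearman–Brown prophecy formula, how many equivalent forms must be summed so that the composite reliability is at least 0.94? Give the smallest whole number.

18

k ≥ ρ*(1−ρ₁)/(ρ₁(1−ρ*)) = 0.94·0.53 / (0.47·0.06) = 17.667.
Smallest integer k = 18.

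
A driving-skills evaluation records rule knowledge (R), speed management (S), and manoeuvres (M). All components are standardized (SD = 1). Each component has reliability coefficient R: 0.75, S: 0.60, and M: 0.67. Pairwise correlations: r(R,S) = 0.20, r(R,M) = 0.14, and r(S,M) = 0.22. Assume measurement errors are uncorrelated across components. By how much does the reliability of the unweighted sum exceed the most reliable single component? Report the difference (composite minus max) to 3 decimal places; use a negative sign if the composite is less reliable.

Var(sum) = 3 + 1.12 = 4.12; true-score variance = 2.02 + 1.12 = 3.14; composite reliability = 0.7621.
Max component reliability = 0.7500.
Difference = 0.7621 − 0.7500 = 0.012.

0.012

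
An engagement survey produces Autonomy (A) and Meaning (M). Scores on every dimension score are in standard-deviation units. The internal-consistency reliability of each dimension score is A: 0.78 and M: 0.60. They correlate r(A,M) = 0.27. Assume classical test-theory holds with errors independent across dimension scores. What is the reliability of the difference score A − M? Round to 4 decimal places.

Var(A−M) = 1 + 1 − 2·0.27 = 2 − 0.54 = 1.46.
Because errors are independent across components, Cov(Tᵢ,Tⱼ) = Cov(Xᵢ,Xⱼ); the off-diagonal part of the true-score variance is the same as above.
True-score variance = [0.78 + 0.60] − 0.54 = 1.38 − 0.54 = 0.84.
Reliability = 0.84 / 1.46 = 0.5753.

0.5753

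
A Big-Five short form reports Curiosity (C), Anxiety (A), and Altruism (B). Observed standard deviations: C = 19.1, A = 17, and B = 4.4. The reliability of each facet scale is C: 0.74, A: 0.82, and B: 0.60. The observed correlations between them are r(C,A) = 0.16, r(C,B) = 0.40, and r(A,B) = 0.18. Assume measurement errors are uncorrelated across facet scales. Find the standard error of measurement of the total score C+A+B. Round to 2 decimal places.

Var(total) = 673.17 + 198.064 = 871.234.
True-score variance = 518.555 + 198.064 = 716.619, so reliability = 0.8225.
Error variance = 871.234 − 716.619 = 154.615; SEM = √154.615 = 12.43.

12.43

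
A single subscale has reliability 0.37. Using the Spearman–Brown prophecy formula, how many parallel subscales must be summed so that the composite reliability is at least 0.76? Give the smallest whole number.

k ≥ ρ*(1−ρ₁)/(ρ₁(1−ρ*)) = 0.76·0.63 / (0.37·0.24) = 5.392.
Smallest integer k = 6.

6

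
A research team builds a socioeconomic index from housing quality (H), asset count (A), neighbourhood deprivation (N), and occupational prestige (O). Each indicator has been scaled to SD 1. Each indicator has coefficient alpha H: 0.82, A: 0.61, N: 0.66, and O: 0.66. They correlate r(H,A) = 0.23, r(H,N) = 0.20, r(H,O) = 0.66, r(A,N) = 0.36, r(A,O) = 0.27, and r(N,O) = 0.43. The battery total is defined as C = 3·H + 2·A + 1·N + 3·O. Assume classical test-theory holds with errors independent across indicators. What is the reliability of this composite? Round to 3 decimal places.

0.857

Var(C) = 3² + 2² + 1 + 3² + 2·[6·0.23 + 3·0.20 + 9·0.66 + 2·0.36 + 6·0.27 + 3·0.43] = 23 + 23.1 = 46.1.
With uncorrelated errors the cross-covariances are all true-score covariance, so they carry over unchanged; only the diagonal terms shrink to ρᵢσᵢ².
True-score variance = [3²·0.82 + 2²·0.61 + 0.66 + 3²·0.66] + 23.1 = 16.42 + 23.1 = 39.52.
Reliability = 39.52 / 46.1 = 0.857.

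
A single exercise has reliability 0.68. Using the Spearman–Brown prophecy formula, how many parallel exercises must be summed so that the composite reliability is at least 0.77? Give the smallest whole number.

k ≥ ρ*(1−ρ₁)/(ρ₁(1−ρ*)) = 0.77·0.32 / (0.68·0.23) = 1.575.
Smallest integer k = 2.

2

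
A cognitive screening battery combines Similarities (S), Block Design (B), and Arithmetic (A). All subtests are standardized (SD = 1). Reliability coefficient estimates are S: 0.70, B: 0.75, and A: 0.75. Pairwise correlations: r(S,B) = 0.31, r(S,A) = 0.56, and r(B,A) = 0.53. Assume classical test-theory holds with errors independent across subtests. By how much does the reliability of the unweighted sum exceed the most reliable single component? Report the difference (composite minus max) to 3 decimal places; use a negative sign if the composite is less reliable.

0.112

Var(sum) = 3 + 2.8 = 5.8; true-score variance = 2.2 + 2.8 = 5; composite reliability = 0.8621.
Max component reliability = 0.7500.
Difference = 0.8621 − 0.7500 = 0.112.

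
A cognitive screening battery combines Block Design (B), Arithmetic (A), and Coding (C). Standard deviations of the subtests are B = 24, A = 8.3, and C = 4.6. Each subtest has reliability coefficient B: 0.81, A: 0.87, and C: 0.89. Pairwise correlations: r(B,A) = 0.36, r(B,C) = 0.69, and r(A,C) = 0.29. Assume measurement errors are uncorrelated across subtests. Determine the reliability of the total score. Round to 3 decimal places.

0.877

Var(B+A+C) = 24² + 8.3² + 4.6² + 2·[24·8.3·0.36 + 24·4.6·0.69 + 8.3·4.6·0.29] = 666.05 + 317.92 = 983.97.
Under uncorrelated errors the observed covariances equal the true-score covariances, so only the own-variance terms attenuate.
True-score variance = [24²·0.81 + 8.3²·0.87 + 4.6²·0.89] + 317.92 = 545.327 + 317.92 = 863.247.
Reliability = 863.247 / 983.97 = 0.877.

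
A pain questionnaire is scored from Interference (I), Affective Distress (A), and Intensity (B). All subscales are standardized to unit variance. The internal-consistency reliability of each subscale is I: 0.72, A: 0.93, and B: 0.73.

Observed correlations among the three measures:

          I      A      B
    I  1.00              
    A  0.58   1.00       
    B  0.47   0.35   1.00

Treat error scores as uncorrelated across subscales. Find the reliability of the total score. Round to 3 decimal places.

Var(I+A+B) = 3 + 2·[0.58 + 0.47 + 0.35] = 3 + 2.8 = 5.8.
Because errors are independent across components, Cov(Tᵢ,Tⱼ) = Cov(Xᵢ,Xⱼ); the off-diagonal part of the true-score variance is the same as above.
True-score variance = [0.72 + 0.93 + 0.73] + 2.8 = 2.38 + 2.8 = 5.18.
Reliability = 5.18 / 5.8 = 0.893.

0.893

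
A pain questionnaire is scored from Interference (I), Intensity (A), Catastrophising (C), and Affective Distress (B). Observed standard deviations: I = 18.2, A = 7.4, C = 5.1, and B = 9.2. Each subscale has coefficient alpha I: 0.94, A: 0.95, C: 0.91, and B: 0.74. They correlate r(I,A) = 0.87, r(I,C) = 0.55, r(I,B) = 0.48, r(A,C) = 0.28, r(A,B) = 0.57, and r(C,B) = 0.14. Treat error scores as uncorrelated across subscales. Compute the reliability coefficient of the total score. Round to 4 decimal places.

Var(I+A+C+B) = 18.2² + 7.4² + 5.1² + 9.2² + 2·[18.2·7.4·0.87 + 18.2·5.1·0.55 + 18.2·9.2·0.48 + 7.4·5.1·0.28 + 7.4·9.2·0.57 + 5.1·9.2·0.14] = 496.65 + 609.071 = 1105.72.
With uncorrelated errors the cross-covariances are all true-score covariance, so they carry over unchanged; only the diagonal terms shrink to ρᵢσᵢ².
True-score variance = [18.2²·0.94 + 7.4²·0.95 + 5.1²·0.91 + 9.2²·0.74] + 609.071 = 449.69 + 609.071 = 1058.76.
Reliability = 1058.76 / 1105.72 = 0.9575.

0.9575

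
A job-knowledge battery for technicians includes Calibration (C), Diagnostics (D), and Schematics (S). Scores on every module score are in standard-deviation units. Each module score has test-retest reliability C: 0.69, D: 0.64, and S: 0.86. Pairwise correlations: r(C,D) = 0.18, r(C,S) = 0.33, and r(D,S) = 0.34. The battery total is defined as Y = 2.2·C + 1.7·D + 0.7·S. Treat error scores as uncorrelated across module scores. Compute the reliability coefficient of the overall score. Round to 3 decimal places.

0.771

Var(Y) = 2.2² + 1.7² + 0.7² + 2·[3.74·0.18 + 1.54·0.33 + 1.19·0.34] = 8.22 + 3.172 = 11.392.
Under uncorrelated errors the observed covariances equal the true-score covariances, so only the own-variance terms attenuate.
True-score variance = [2.2²·0.69 + 1.7²·0.64 + 0.7²·0.86] + 3.172 = 5.6106 + 3.172 = 8.7826.
Reliability = 8.7826 / 11.392 = 0.771.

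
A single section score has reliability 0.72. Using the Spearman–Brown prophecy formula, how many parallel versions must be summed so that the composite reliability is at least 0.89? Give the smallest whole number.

k ≥ ρ*(1−ρ₁)/(ρ₁(1−ρ*)) = 0.89·0.28 / (0.72·0.11) = 3.146.
Smallest integer k = 4.

4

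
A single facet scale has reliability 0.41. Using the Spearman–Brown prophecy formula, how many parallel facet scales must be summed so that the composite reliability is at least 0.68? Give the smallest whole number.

k ≥ ρ*(1−ρ₁)/(ρ₁(1−ρ*)) = 0.68·0.59 / (0.41·0.32) = 3.058.
Smallest integer k = 4.

4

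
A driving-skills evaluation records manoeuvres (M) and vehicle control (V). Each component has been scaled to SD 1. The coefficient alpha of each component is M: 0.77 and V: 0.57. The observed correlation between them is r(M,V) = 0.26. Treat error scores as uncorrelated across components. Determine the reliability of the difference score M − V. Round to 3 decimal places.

Var(M−V) = 1 + 1 − 2·0.26 = 2 − 0.52 = 1.48.
With uncorrelated errors the cross-covariances are all true-score covariance, so they carry over unchanged; only the diagonal terms shrink to ρᵢσᵢ².
True-score variance = [0.77 + 0.57] − 0.52 = 1.34 − 0.52 = 0.82.
Reliability = 0.82 / 1.48 = 0.554.

0.554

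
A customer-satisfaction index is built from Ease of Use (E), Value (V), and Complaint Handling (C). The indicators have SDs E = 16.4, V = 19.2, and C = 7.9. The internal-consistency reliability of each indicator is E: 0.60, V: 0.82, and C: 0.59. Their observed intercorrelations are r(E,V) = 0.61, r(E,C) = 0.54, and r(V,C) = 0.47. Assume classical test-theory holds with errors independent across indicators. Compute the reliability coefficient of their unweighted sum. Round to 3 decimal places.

Var(E+V+C) = 16.4² + 19.2² + 7.9² + 2·[16.4·19.2·0.61 + 16.4·7.9·0.54 + 19.2·7.9·0.47] = 700.01 + 666.658 = 1366.67.
With uncorrelated errors the cross-covariances are all true-score covariance, so they carry over unchanged; only the diagonal terms shrink to ρᵢσᵢ².
True-score variance = [16.4²·0.60 + 19.2²·0.82 + 7.9²·0.59] + 666.658 = 500.483 + 666.658 = 1167.14.
Reliability = 1167.14 / 1366.67 = 0.854.

0.854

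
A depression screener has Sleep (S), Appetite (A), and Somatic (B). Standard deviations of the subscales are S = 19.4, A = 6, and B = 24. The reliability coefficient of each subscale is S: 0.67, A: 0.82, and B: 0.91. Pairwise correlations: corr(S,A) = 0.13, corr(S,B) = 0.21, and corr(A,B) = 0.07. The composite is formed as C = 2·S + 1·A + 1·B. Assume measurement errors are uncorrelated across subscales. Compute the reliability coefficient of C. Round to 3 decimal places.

Var(C) = 2²·19.4² + 6² + 24² + 2·[2·19.4·6·0.13 + 2·19.4·24·0.21 + 6·24·0.07] = 2117.44 + 471.792 = 2589.23.
Because errors are independent across components, Cov(Tᵢ,Tⱼ) = Cov(Xᵢ,Xⱼ); the off-diagonal part of the true-score variance is the same as above.
True-score variance = [2²·19.4²·0.67 + 6²·0.82 + 24²·0.91] + 471.792 = 1562.32 + 471.792 = 2034.12.
Reliability = 2034.12 / 2589.23 = 0.786.

0.786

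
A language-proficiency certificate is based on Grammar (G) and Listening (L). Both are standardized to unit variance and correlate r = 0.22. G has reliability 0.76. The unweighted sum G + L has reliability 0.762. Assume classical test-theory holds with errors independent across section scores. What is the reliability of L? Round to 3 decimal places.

Var(G+L) = 2 + 2·0.22 = 2.440.
True-score variance = ρ_G + ρ_L + 2·0.22, so 0.762 = (0.76 + ρ_L + 0.44) / 2.440.
ρ_L = 0.762·2.440 − 0.76 − 0.44 = 0.659.

0.659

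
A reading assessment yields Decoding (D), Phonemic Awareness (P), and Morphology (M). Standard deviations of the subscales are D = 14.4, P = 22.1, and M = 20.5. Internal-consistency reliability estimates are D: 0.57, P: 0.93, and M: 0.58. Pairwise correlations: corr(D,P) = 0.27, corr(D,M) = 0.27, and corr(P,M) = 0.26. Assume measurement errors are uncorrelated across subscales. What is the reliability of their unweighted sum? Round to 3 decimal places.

0.822

Var(D+P+M) = 14.4² + 22.1² + 20.5² + 2·[14.4·22.1·0.27 + 14.4·20.5·0.27 + 22.1·20.5·0.26] = 1116.02 + 566.844 = 1682.86.
Under uncorrelated errors the observed covariances equal the true-score covariances, so only the own-variance terms attenuate.
True-score variance = [14.4²·0.57 + 22.1²·0.93 + 20.5²·0.58] + 566.844 = 816.162 + 566.844 = 1383.01.
Reliability = 1383.01 / 1682.86 = 0.822.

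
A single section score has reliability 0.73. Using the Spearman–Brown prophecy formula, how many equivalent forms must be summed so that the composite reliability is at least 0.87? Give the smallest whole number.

k ≥ ρ*(1−ρ₁)/(ρ₁(1−ρ*)) = 0.87·0.27 / (0.73·0.13) = 2.475.
Smallest integer k = 3.

3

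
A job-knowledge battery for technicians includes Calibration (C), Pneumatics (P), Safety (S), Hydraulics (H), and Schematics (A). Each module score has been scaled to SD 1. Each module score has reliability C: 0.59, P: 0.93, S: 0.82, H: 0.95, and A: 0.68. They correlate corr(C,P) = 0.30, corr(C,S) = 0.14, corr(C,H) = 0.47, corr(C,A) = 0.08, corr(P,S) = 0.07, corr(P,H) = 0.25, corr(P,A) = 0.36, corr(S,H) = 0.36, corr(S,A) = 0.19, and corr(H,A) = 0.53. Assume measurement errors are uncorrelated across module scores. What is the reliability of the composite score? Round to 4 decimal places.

Var(C+P+S+H+A) = 5 + 2·[0.30 + 0.14 + 0.47 + 0.08 + 0.07 + 0.25 + 0.36 + 0.36 + 0.19 + 0.53] = 5 + 5.5 = 10.5.
Because errors are independent across components, Cov(Tᵢ,Tⱼ) = Cov(Xᵢ,Xⱼ); the off-diagonal part of the true-score variance is the same as above.
True-score variance = [0.59 + 0.93 + 0.82 + 0.95 + 0.68] + 5.5 = 3.97 + 5.5 = 9.47.
Reliability = 9.47 / 10.5 = 0.9019.

0.9019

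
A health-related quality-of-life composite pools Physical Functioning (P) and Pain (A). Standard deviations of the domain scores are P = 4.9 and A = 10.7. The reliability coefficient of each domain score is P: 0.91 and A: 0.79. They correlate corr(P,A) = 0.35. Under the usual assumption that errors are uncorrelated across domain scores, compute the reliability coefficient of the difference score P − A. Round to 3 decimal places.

0.743

Var(P−A) = 4.9² + 10.7² − 2·4.9·10.7·0.35 = 138.5 − 36.701 = 101.799.
Because errors are independent across components, Cov(Tᵢ,Tⱼ) = Cov(Xᵢ,Xⱼ); the off-diagonal part of the true-score variance is the same as above.
True-score variance = [4.9²·0.91 + 10.7²·0.79] − 36.701 = 112.296 − 36.701 = 75.5952.
Reliability = 75.5952 / 101.799 = 0.743.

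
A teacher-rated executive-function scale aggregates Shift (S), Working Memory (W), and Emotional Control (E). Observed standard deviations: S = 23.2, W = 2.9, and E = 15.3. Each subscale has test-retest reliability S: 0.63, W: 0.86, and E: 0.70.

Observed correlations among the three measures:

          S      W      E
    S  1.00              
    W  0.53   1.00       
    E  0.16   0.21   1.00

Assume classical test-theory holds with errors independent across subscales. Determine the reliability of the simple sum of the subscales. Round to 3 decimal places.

0.725

Var(S+W+E) = 23.2² + 2.9² + 15.3² + 2·[23.2·2.9·0.53 + 23.2·15.3·0.16 + 2.9·15.3·0.21] = 780.74 + 203.539 = 984.279.
With uncorrelated errors the cross-covariances are all true-score covariance, so they carry over unchanged; only the diagonal terms shrink to ρᵢσᵢ².
True-score variance = [23.2²·0.63 + 2.9²·0.86 + 15.3²·0.70] + 203.539 = 510.187 + 203.539 = 713.726.
Reliability = 713.726 / 984.279 = 0.725.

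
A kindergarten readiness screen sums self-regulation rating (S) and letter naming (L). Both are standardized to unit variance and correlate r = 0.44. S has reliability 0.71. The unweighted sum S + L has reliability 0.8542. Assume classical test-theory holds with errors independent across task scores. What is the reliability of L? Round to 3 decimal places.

0.870

Var(S+L) = 2 + 2·0.44 = 2.880.
True-score variance = ρ_S + ρ_L + 2·0.44, so 0.8542 = (0.71 + ρ_L + 0.88) / 2.880.
ρ_L = 0.8542·2.880 − 0.71 − 0.88 = 0.870.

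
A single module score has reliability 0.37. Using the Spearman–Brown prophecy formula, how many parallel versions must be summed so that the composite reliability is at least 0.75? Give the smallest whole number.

k ≥ ρ*(1−ρ₁)/(ρ₁(1−ρ*)) = 0.75·0.63 / (0.37·0.25) = 5.108.
Smallest integer k = 6.

6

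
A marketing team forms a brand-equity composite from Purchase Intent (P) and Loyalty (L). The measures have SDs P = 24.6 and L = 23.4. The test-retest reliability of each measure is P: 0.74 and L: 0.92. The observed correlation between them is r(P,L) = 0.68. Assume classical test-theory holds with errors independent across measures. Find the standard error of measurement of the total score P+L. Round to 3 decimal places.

Var(total) = 1152.72 + 782.87 = 1935.59.
True-score variance = 951.574 + 782.87 = 1734.44, so reliability = 0.8961.
Error variance = 1935.59 − 1734.44 = 201.146; SEM = √201.146 = 14.183.

14.183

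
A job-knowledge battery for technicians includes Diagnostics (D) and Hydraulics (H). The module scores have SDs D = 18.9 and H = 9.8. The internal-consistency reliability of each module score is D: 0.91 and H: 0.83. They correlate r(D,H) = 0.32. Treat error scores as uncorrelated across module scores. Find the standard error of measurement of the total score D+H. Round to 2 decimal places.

Var(total) = 453.25 + 118.541 = 571.791.
True-score variance = 404.774 + 118.541 = 523.315, so reliability = 0.9152.
Error variance = 571.791 − 523.315 = 48.4757; SEM = √48.4757 = 6.96.

6.96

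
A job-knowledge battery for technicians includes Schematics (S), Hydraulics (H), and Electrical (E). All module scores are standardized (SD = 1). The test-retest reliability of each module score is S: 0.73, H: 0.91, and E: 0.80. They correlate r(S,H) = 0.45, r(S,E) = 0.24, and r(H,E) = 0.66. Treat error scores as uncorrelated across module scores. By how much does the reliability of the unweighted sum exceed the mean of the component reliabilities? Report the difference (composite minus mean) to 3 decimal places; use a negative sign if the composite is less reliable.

0.088

Var(sum) = 3 + 2.7 = 5.7; true-score variance = 2.44 + 2.7 = 5.14; composite reliability = 0.9018.
Mean component reliability = 0.8133.
Difference = 0.9018 − 0.8133 = 0.088.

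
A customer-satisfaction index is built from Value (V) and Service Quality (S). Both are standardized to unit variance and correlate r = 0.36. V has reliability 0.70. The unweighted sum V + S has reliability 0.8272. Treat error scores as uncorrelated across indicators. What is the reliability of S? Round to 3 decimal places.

0.830

Var(V+S) = 2 + 2·0.36 = 2.720.
True-score variance = ρ_V + ρ_S + 2·0.36, so 0.8272 = (0.70 + ρ_S + 0.72) / 2.720.
ρ_S = 0.8272·2.720 − 0.70 − 0.72 = 0.830.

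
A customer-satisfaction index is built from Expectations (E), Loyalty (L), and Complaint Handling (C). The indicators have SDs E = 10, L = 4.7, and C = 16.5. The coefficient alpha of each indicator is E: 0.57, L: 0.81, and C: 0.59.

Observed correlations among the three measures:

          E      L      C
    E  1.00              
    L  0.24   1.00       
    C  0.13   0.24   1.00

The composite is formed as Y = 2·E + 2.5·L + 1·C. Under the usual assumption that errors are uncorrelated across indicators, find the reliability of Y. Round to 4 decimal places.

0.7188

Var(Y) = 2²·10² + 2.5²·4.7² + 16.5² + 2·[5·10·4.7·0.24 + 2·10·16.5·0.13 + 2.5·4.7·16.5·0.24] = 810.312 + 291.66 = 1101.97.
Under uncorrelated errors the observed covariances equal the true-score covariances, so only the own-variance terms attenuate.
True-score variance = [2²·10²·0.57 + 2.5²·4.7²·0.81 + 16.5²·0.59] + 291.66 = 500.458 + 291.66 = 792.118.
Reliability = 792.118 / 1101.97 = 0.7188.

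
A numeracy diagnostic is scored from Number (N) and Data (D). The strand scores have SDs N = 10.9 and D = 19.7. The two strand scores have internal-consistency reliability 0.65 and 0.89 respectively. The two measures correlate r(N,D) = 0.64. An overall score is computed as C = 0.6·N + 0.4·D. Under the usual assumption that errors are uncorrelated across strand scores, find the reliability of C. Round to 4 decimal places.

Var(C) = 0.6²·10.9² + 0.4²·19.7² + 2·[0.24·10.9·19.7·0.64] = 104.866 + 65.9651 = 170.831.
With uncorrelated errors the cross-covariances are all true-score covariance, so they carry over unchanged; only the diagonal terms shrink to ρᵢσᵢ².
True-score variance = [0.6²·10.9²·0.65 + 0.4²·19.7²·0.89] + 65.9651 = 83.0656 + 65.9651 = 149.031.
Reliability = 149.031 / 170.831 = 0.8724.

0.8724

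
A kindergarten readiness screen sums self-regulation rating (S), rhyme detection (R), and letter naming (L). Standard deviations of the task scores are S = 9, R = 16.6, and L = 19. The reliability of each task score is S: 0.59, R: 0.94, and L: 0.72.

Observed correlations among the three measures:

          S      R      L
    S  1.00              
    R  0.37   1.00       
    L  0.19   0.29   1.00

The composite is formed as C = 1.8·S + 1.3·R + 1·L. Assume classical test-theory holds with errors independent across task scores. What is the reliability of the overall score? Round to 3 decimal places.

Var(C) = 1.8²·9² + 1.3²·16.6² + 19² + 2·[2.34·9·16.6·0.37 + 1.8·9·19·0.19 + 1.3·16.6·19·0.29] = 1089.14 + 613.477 = 1702.61.
Because errors are independent across components, Cov(Tᵢ,Tⱼ) = Cov(Xᵢ,Xⱼ); the off-diagonal part of the true-score variance is the same as above.
True-score variance = [1.8²·9²·0.59 + 1.3²·16.6²·0.94 + 19²·0.72] + 613.477 = 852.514 + 613.477 = 1465.99.
Reliability = 1465.99 / 1702.61 = 0.861.

0.861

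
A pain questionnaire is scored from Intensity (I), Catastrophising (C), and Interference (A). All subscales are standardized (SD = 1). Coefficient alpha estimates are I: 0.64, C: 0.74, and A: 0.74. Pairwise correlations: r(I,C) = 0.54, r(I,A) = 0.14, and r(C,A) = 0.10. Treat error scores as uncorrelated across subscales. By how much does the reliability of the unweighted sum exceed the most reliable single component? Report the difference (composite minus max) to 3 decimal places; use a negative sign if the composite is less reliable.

Var(sum) = 3 + 1.56 = 4.56; true-score variance = 2.12 + 1.56 = 3.68; composite reliability = 0.8070.
Max component reliability = 0.7400.
Difference = 0.8070 − 0.7400 = 0.067.

0.067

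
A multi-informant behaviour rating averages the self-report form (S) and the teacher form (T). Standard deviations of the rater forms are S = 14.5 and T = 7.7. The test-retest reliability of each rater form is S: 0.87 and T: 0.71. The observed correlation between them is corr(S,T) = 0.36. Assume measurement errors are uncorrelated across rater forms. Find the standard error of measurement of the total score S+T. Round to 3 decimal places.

Var(total) = 269.54 + 80.388 = 349.928.
True-score variance = 225.013 + 80.388 = 305.401, so reliability = 0.8728.
Error variance = 349.928 − 305.401 = 44.5266; SEM = √44.5266 = 6.673.

6.673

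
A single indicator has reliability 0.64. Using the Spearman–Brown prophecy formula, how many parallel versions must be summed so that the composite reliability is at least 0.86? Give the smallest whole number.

k ≥ ρ*(1−ρ₁)/(ρ₁(1−ρ*)) = 0.86·0.36 / (0.64·0.14) = 3.455.
Smallest integer k = 4.

4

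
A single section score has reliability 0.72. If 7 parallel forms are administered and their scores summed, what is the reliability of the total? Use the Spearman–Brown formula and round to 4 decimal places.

0.9474

ρ_k = kρ / (1 + (k−1)ρ) = 7·0.72 / (1 + 6·0.72) = 5.040 / 5.320 = 0.9474.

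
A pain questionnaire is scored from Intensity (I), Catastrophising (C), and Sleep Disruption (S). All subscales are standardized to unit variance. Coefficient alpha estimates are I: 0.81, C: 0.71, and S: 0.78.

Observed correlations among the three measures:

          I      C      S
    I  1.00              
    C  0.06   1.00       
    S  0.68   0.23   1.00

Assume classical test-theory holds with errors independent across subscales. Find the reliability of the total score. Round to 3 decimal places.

0.858

Var(I+C+S) = 3 + 2·[0.06 + 0.68 + 0.23] = 3 + 1.94 = 4.94.
Because errors are independent across components, Cov(Tᵢ,Tⱼ) = Cov(Xᵢ,Xⱼ); the off-diagonal part of the true-score variance is the same as above.
True-score variance = [0.81 + 0.71 + 0.78] + 1.94 = 2.3 + 1.94 = 4.24.
Reliability = 4.24 / 4.94 = 0.858.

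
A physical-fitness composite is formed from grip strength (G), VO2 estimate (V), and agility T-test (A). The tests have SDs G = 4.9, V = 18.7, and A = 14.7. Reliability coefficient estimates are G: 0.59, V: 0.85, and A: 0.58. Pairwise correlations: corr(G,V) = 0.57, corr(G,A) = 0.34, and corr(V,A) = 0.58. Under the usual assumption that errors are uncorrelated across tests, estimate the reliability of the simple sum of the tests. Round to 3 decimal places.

Var(G+V+A) = 4.9² + 18.7² + 14.7² + 2·[4.9·18.7·0.57 + 4.9·14.7·0.34 + 18.7·14.7·0.58] = 589.79 + 472.311 = 1062.1.
Because errors are independent across components, Cov(Tᵢ,Tⱼ) = Cov(Xᵢ,Xⱼ); the off-diagonal part of the true-score variance is the same as above.
True-score variance = [4.9²·0.59 + 18.7²·0.85 + 14.7²·0.58] + 472.311 = 436.735 + 472.311 = 909.046.
Reliability = 909.046 / 1062.1 = 0.856.

0.856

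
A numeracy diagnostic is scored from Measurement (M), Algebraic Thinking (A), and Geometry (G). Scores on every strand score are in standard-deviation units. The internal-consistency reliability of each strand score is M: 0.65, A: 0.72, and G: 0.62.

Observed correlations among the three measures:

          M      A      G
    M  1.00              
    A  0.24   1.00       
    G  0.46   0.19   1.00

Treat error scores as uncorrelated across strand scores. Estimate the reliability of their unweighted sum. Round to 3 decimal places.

Var(M+A+G) = 3 + 2·[0.24 + 0.46 + 0.19] = 3 + 1.78 = 4.78.
Under uncorrelated errors the observed covariances equal the true-score covariances, so only the own-variance terms attenuate.
True-score variance = [0.65 + 0.72 + 0.62] + 1.78 = 1.99 + 1.78 = 3.77.
Reliability = 3.77 / 4.78 = 0.789.

0.789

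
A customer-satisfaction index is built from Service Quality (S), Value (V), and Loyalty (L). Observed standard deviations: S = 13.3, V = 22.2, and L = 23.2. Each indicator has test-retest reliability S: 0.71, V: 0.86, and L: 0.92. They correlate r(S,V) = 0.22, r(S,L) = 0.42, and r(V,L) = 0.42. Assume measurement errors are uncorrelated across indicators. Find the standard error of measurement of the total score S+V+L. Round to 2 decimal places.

12.78

Var(total) = 1207.97 + 821.738 = 2029.71.
True-score variance = 1044.62 + 821.738 = 1866.35, so reliability = 0.9195.
Error variance = 2029.71 − 1866.35 = 163.355; SEM = √163.355 = 12.78.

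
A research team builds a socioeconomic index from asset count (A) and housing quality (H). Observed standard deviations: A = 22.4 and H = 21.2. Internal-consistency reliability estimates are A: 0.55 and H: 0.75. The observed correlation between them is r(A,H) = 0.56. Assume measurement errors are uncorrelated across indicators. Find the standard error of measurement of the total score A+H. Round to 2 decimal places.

Var(total) = 951.2 + 531.866 = 1483.07.
True-score variance = 613.048 + 531.866 = 1144.91, so reliability = 0.7720.
Error variance = 1483.07 − 1144.91 = 338.152; SEM = √338.152 = 18.39.

18.39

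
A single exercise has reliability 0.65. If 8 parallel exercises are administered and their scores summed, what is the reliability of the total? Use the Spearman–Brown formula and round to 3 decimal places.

ρ_k = kρ / (1 + (k−1)ρ) = 8·0.65 / (1 + 7·0.65) = 5.200 / 5.550 = 0.937.

0.937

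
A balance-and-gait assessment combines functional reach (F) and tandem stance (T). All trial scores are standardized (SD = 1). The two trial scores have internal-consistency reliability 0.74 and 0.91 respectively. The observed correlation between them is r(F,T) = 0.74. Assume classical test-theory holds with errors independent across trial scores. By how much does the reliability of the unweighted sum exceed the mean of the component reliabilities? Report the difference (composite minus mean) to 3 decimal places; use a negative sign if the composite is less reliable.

Var(sum) = 2 + 1.48 = 3.48; true-score variance = 1.65 + 1.48 = 3.13; composite reliability = 0.8994.
Mean component reliability = 0.8250.
Difference = 0.8994 − 0.8250 = 0.074.

0.074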